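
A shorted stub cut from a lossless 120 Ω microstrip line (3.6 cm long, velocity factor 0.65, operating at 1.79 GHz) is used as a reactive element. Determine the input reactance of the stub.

λ = v/f = 0.65·c / 1.79 GHz = 0.109 m
βl = 2π·l/λ = 2π × 0.33 = 119°
tan(βl) = -1.81
For a shorted stub, Z_in = jZ_0·tan(βl)

X_in ≈ -217 Ω (capacitive)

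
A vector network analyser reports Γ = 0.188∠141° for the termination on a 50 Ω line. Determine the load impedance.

Z_L = Z_0·(1 + Γ)/(1 − Γ) = 50·(0.854 + j0.118)/(1.15 − j0.118)

Z_L ≈ 36.3 + j8.91 Ω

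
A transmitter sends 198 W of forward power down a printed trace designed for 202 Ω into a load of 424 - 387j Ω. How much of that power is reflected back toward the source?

P_reflected ≈ 72.8 W

|Γ| = |(222 − j387)/(626 − j387)| = 0.606
|Γ|² = 0.367
P_refl = |Γ|²·P_inc = 72.8 W, P_del = (1 − |Γ|²)·P_inc = 125 W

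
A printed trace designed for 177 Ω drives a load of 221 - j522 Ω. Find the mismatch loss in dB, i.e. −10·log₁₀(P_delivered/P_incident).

Γ = (44 − j522)/(398 − j522), |Γ| = 0.798
|Γ|² = 0.637, so P_del/P_inc = 1 − |Γ|² = 0.363
ML = −10·log₁₀(1 − |Γ|²)

mismatch loss ≈ 4.4 dB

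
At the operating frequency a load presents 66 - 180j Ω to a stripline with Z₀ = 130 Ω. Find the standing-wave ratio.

VSWR ≈ 6.09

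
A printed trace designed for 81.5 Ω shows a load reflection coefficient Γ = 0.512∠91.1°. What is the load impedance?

Z_L ≈ 46.9 + j65.1 Ω

Z_L = Z_0·(1 + Γ)/(1 − Γ) = 81.5·(0.99 + j0.512)/(1.01 − j0.512)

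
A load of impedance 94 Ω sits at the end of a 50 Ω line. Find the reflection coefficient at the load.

Γ = 0.306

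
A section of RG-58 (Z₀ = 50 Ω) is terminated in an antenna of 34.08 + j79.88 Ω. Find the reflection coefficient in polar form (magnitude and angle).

Γ ≈ 0.702 ∠ 57.7°

Γ = (Z_L − Z_0)/(Z_L + Z_0) = (-15.92 + j79.88)/(84.08 + j79.88)
|Γ| = 81.5/116 = 0.702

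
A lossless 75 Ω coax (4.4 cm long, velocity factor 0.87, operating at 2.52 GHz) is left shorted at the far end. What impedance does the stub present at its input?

λ = v/f = 0.87·c / 2.52 GHz = 0.104 m
βl = 2π·l/λ = 2π × 0.425 = 153°
tan(βl) = -0.511
For a shorted stub, Z_in = jZ_0·tan(βl)

Z_in ≈ −j38.3 Ω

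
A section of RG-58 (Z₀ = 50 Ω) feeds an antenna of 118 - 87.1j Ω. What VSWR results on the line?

Γ = (Z_L − Z_0)/(Z_L + Z_0) = (68 − j87.1)/(168 − j87.1)
|Γ| = 111/189 = 0.584
VSWR = (1 + |Γ|)/(1 − |Γ|) = 1.58/0.416

VSWR ≈ 3.81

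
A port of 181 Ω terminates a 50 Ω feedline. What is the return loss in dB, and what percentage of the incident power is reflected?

Γ = (181 − 50)/(181 + 50) = 0.567
RL = −20·log₁₀(0.567) = 4.93 dB
P_refl/P_inc = |Γ|² = 0.322

RL ≈ 4.93 dB; 32.2% of incident power reflected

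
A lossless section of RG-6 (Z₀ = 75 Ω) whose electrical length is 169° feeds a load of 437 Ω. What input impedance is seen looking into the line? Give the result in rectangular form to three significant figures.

Z_in ≈ 199 + j210 Ω

tan(βl) = tan(169°) = -0.194
Z_in = Z_0·(Z_L + jZ_0·tanβl)/(Z_0 + jZ_L·tanβl)
     = 75·(437 − j14.6)/(75 − j84.9)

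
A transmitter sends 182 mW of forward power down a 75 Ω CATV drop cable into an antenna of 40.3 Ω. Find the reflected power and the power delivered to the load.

P_reflected ≈ 16.5 mW; P_delivered ≈ 166 mW

Γ = (40.3 − 75)/(40.3 + 75) = -0.301
|Γ|² = 0.0906
P_refl = |Γ|²·P_inc = 16.5 mW, P_del = (1 − |Γ|²)·P_inc = 166 mW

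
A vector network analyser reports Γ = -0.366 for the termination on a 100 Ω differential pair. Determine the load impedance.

Z_L = Z_0·(1 + Γ)/(1 − Γ) = 100·(0.634)/(1.37)

Z_L ≈ 46.4 Ω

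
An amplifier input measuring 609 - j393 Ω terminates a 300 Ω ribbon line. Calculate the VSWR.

Γ = (Z_L − Z_0)/(Z_L + Z_0) = (309 − j393)/(909 − j393)
|Γ| = 500/990 = 0.505
VSWR = (1 + |Γ|)/(1 − |Γ|) = 1.5/0.495

VSWR ≈ 3.04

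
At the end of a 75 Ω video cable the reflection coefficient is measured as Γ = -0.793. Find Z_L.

Z_L ≈ 8.66 Ω

Z_L = Z_0·(1 + Γ)/(1 − Γ) = 75·(0.207)/(1.79)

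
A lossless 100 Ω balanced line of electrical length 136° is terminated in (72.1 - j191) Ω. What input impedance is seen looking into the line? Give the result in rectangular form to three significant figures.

Z_in ≈ 116 + j245 Ω

tan(βl) = tan(136°) = -0.966
Z_in = Z_0·(Z_L + jZ_0·tanβl)/(Z_0 + jZ_L·tanβl)
     = 100·(72.1 − j288)/(-84.4 − j69.6)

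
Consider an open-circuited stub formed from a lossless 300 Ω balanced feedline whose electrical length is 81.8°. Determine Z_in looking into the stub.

Z_in ≈ −j43.2 Ω

tan(βl) = 6.94
For an open-circuited stub, Z_in = −jZ_0·cot(βl) = −jZ_0/tan(βl)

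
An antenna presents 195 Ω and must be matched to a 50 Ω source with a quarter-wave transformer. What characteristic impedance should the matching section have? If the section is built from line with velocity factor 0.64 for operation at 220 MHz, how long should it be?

Z_qwt = √(Z_0·R_L) = √(50 × 195) = √9750
λ = 0.64·c/f = 0.873 m, so l = λ/4 = 0.218 m

Z_qwt ≈ 98.7 Ω; length ≈ 21.8 cm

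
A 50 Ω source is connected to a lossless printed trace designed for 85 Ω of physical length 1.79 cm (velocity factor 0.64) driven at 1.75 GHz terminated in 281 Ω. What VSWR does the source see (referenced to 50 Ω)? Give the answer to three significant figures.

VSWR ≈ 3.03

λ = v/f = 0.64·c / 1.75 GHz = 0.11 m
βl = 2π·l/λ = 2π × 0.163 = 58.7°
tan(βl) = 1.65
Z_in = Z_0·(Z_L + jZ_0·tanβl)/(Z_0 + jZ_L·tanβl) = 34 − j45.4 Ω
Γ_s = (Z_in − Z_s)/(Z_in + Z_s) = (-16 − j45.4)/(84 − j45.4), |Γ_s| = 0.503
VSWR = (1 + |Γ_s|)/(1 − |Γ_s|)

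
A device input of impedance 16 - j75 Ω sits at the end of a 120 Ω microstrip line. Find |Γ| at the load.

Γ = (Z_L − Z_0)/(Z_L + Z_0) = (-104 − j75)/(136 − j75)
|Γ| = 128/155

|Γ| ≈ 0.826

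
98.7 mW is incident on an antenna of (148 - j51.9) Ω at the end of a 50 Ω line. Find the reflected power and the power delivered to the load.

P_reflected ≈ 29 mW; P_delivered ≈ 69.7 mW

|Γ| = |(98 − j51.9)/(198 − j51.9)| = 0.542
|Γ|² = 0.294
P_refl = |Γ|²·P_inc = 29 mW, P_del = (1 − |Γ|²)·P_inc = 69.7 mW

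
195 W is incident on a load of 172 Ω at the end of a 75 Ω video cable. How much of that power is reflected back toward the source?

P_reflected ≈ 30.1 W

Γ = (172 − 75)/(172 + 75) = 0.393
|Γ|² = 0.154
P_refl = |Γ|²·P_inc = 30.1 W, P_del = (1 − |Γ|²)·P_inc = 165 W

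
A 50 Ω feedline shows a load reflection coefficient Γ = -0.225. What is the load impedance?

Z_L = Z_0·(1 + Γ)/(1 − Γ) = 50·(0.775)/(1.23)

Z_L ≈ 31.6 Ω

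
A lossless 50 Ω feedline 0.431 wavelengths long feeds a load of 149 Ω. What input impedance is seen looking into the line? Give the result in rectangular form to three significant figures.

Z_in ≈ 62.3 + j62.8 Ω

βl = 2π × 0.431 = 155°
tan(βl) = tan(155°) = -0.463
Z_in = Z_0·(Z_L + jZ_0·tanβl)/(Z_0 + jZ_L·tanβl)
     = 50·(149 − j23.1)/(50 − j69)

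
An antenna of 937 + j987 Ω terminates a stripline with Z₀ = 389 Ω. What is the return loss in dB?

RL ≈ 3.31 dB

Γ = (548 + j987)/(1326 + j987), |Γ| = 0.683
RL = −20·log₁₀|Γ| = −20·log₁₀(0.683)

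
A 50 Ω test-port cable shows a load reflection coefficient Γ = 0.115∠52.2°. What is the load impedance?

Z_L ≈ 56.6 + j10.4 Ω

Z_L = Z_0·(1 + Γ)/(1 − Γ) = 50·(1.07 + j0.0909)/(0.93 − j0.0909)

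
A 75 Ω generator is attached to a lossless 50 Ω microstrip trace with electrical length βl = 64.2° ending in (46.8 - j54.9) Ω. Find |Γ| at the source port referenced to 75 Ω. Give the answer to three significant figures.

tan(βl) = 2.07
Z_in = Z_0·(Z_L + jZ_0·tanβl)/(Z_0 + jZ_L·tanβl) = 17.1 + j4.72 Ω
Γ_s = (Z_in − Z_s)/(Z_in + Z_s) = (-57.9 + j4.72)/(92.1 + j4.72), |Γ_s| = 0.63

|Γ| ≈ 0.63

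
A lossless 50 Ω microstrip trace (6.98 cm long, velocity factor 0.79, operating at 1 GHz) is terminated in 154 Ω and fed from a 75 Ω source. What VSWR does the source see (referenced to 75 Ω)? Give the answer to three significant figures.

λ = v/f = 0.79·c / 1 GHz = 0.237 m
βl = 2π·l/λ = 2π × 0.295 = 106°
tan(βl) = -3.48
Z_in = Z_0·(Z_L + jZ_0·tanβl)/(Z_0 + jZ_L·tanβl) = 17.4 + j12.7 Ω
Γ_s = (Z_in − Z_s)/(Z_in + Z_s) = (-57.6 + j12.7)/(92.4 + j12.7), |Γ_s| = 0.632
VSWR = (1 + |Γ_s|)/(1 − |Γ_s|)

VSWR ≈ 4.44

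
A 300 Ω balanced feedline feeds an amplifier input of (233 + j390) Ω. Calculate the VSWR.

VSWR ≈ 3.99

Γ = (Z_L − Z_0)/(Z_L + Z_0) = (-67 + j390)/(533 + j390)
|Γ| = 396/660 = 0.599
VSWR = (1 + |Γ|)/(1 − |Γ|) = 1.6/0.401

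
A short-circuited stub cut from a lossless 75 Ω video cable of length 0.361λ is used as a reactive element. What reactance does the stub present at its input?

βl = 2π × 0.361 = 130°
tan(βl) = -1.19
For a short-circuited stub, Z_in = jZ_0·tan(βl)

X_in ≈ -89.5 Ω (capacitive)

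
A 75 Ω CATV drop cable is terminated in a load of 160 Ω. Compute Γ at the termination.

Γ = 0.362

Γ = (Z_L − Z_0)/(Z_L + Z_0) = (160 − 75)/(160 + 75) = 85/235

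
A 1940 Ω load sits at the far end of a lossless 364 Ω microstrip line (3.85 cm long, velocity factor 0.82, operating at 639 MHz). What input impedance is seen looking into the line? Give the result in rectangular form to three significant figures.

λ = v/f = 0.82·c / 639 MHz = 0.385 m
βl = 2π·l/λ = 2π × 0.1 = 36°
tan(βl) = tan(36°) = 0.727
Z_in = Z_0·(Z_L + jZ_0·tanβl)/(Z_0 + jZ_L·tanβl)
     = 364·(1940 + j264)/(364 + j1410)

Z_in ≈ 185 − j453 Ω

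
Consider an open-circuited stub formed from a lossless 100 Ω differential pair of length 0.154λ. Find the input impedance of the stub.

βl = 2π × 0.154 = 55.4°
tan(βl) = 1.45
For an open-circuited stub, Z_in = −jZ_0·cot(βl) = −jZ_0/tan(βl)

Z_in ≈ −j68.9 Ω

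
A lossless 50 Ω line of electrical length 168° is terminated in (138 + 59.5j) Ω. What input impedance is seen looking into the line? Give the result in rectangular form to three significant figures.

tan(βl) = tan(168°) = -0.213
Z_in = Z_0·(Z_L + jZ_0·tanβl)/(Z_0 + jZ_L·tanβl)
     = 50·(138 + j48.9)/(62.6 − j29.3)

Z_in ≈ 75.4 + j74.3 Ω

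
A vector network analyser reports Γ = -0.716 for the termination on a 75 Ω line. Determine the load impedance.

Z_L ≈ 12.4 Ω

Z_L = Z_0·(1 + Γ)/(1 − Γ) = 75·(0.284)/(1.72)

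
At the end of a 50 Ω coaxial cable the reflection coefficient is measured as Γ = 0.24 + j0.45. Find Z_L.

Z_L = Z_0·(1 + Γ)/(1 − Γ) = 50·(1.24 + j0.45)/(0.76 − j0.45)

Z_L ≈ 47.4 + j57.7 Ω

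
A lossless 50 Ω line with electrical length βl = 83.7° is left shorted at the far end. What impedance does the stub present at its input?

Z_in ≈ +j453 Ω

tan(βl) = 9.06
For a shorted stub, Z_in = jZ_0·tan(βl)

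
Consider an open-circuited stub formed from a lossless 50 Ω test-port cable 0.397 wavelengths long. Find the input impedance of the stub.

Z_in ≈ +j66.2 Ω

βl = 2π × 0.397 = 143°
tan(βl) = -0.756
For an open-circuited stub, Z_in = −jZ_0·cot(βl) = −jZ_0/tan(βl)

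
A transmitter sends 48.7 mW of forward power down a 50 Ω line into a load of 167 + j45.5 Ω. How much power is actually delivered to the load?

P_delivered ≈ 33.1 mW

|Γ| = |(117 + j45.5)/(217 + j45.5)| = 0.566
|Γ|² = 0.321
P_refl = |Γ|²·P_inc = 15.6 mW, P_del = (1 − |Γ|²)·P_inc = 33.1 mW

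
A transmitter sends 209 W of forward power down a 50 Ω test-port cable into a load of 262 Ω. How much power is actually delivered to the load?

Γ = (262 − 50)/(262 + 50) = 0.679
|Γ|² = 0.462
P_refl = |Γ|²·P_inc = 96.5 W, P_del = (1 − |Γ|²)·P_inc = 113 W

P_delivered ≈ 113 W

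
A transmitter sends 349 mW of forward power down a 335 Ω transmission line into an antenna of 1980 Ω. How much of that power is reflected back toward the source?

P_reflected ≈ 176 mW

Γ = (1980 − 335)/(1980 + 335) = 0.711
|Γ|² = 0.505
P_refl = |Γ|²·P_inc = 176 mW, P_del = (1 − |Γ|²)·P_inc = 173 mW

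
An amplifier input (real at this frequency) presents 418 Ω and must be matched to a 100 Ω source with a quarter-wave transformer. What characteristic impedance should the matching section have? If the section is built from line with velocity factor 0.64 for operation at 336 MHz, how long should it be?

Z_qwt ≈ 204 Ω; length ≈ 14.3 cm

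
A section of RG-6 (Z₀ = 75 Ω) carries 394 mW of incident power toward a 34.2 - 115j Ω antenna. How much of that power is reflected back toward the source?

P_reflected ≈ 233 mW

|Γ| = |(-40.8 − j115)/(109.2 − j115)| = 0.769
|Γ|² = 0.592
P_refl = |Γ|²·P_inc = 233 mW, P_del = (1 − |Γ|²)·P_inc = 161 mW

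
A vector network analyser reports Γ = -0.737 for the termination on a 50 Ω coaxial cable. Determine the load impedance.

Z_L ≈ 7.57 Ω

Z_L = Z_0·(1 + Γ)/(1 − Γ) = 50·(0.263)/(1.74)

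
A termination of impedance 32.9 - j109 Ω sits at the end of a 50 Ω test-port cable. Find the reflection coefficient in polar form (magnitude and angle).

Γ ≈ 0.806 ∠ -46.2°

Γ = (Z_L − Z_0)/(Z_L + Z_0) = (-17.1 − j109)/(82.9 − j109)
|Γ| = 110/137 = 0.806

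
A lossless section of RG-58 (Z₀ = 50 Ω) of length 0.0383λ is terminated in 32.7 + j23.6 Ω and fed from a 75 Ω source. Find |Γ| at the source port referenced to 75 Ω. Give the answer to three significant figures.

|Γ| ≈ 0.375

βl = 2π × 0.0383 = 13.8°
tan(βl) = 0.245
Z_in = Z_0·(Z_L + jZ_0·tanβl)/(Z_0 + jZ_L·tanβl) = 42.9 + j32.8 Ω
Γ_s = (Z_in − Z_s)/(Z_in + Z_s) = (-32.1 + j32.8)/(118 + j32.8), |Γ_s| = 0.375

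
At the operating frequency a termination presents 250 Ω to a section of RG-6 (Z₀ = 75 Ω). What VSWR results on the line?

Γ = (250 − 75)/(250 + 75) = 0.538
VSWR = (1 + 0.538)/(1 − 0.538)

VSWR ≈ 3.33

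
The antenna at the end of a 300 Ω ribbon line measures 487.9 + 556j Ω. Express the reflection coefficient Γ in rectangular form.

Γ = (Z_L − Z_0)/(Z_L + Z_0) = (187.9 + j556)/(787.9 + j556)

Γ ≈ 0.492 + j0.359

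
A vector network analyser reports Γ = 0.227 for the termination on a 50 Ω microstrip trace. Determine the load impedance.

Z_L = Z_0·(1 + Γ)/(1 − Γ) = 50·(1.23)/(0.773)

Z_L ≈ 79.4 Ω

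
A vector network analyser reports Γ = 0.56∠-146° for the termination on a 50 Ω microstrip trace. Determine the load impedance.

Z_L = Z_0·(1 + Γ)/(1 − Γ) = 50·(0.536 − j0.313)/(1.46 + j0.313)

Z_L ≈ 15.3 − j14 Ω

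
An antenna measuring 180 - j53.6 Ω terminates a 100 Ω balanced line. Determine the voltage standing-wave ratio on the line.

VSWR ≈ 2.02

Γ = (Z_L − Z_0)/(Z_L + Z_0) = (80 − j53.6)/(280 − j53.6)
|Γ| = 96.3/285 = 0.338
VSWR = (1 + |Γ|)/(1 − |Γ|) = 1.34/0.662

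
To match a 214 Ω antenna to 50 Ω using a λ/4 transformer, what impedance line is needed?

Z_qwt ≈ 103 Ω

Z_qwt = √(Z_0·R_L) = √(50 × 214) = √10700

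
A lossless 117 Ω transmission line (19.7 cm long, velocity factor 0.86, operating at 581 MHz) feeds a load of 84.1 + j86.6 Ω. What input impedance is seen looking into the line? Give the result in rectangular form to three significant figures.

λ = v/f = 0.86·c / 581 MHz = 0.444 m
βl = 2π·l/λ = 2π × 0.444 = 160°
tan(βl) = tan(160°) = -0.37
Z_in = Z_0·(Z_L + jZ_0·tanβl)/(Z_0 + jZ_L·tanβl)
     = 117·(84.1 + j43.3)/(149 − j31.1)

Z_in ≈ 56.5 + j45.8 Ω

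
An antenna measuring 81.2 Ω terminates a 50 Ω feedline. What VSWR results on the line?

VSWR ≈ 1.62

Γ = (81.2 − 50)/(81.2 + 50) = 0.238
VSWR = (1 + 0.238)/(1 − 0.238)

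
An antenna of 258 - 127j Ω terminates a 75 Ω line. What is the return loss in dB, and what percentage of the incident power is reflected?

Γ = (183 − j127)/(333 − j127), |Γ| = 0.625
RL = −20·log₁₀(0.625) = 4.08 dB
P_refl/P_inc = |Γ|² = 0.391

RL ≈ 4.08 dB; 39.1% of incident power reflected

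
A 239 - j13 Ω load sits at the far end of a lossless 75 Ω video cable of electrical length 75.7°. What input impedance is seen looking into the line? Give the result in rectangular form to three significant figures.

Z_in ≈ 24.6 − j15.8 Ω

tan(βl) = tan(75.7°) = 3.92
Z_in = Z_0·(Z_L + jZ_0·tanβl)/(Z_0 + jZ_L·tanβl)
     = 75·(239 + j281)/(126 + j938)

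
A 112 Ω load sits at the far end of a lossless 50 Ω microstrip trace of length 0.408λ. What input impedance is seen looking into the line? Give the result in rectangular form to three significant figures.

βl = 2π × 0.408 = 147°
tan(βl) = tan(147°) = -0.652
Z_in = Z_0·(Z_L + jZ_0·tanβl)/(Z_0 + jZ_L·tanβl)
     = 50·(112 − j32.6)/(50 − j73.1)

Z_in ≈ 50.9 + j41.8 Ω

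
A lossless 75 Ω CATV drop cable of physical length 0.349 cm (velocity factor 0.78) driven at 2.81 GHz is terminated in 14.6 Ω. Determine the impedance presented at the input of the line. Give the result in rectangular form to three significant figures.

λ = v/f = 0.78·c / 2.81 GHz = 0.0833 m
βl = 2π·l/λ = 2π × 0.0419 = 15.1°
tan(βl) = tan(15.1°) = 0.27
Z_in = Z_0·(Z_L + jZ_0·tanβl)/(Z_0 + jZ_L·tanβl)
     = 75·(14.6 + j20.2)/(75 + j3.94)

Z_in ≈ 15.6 + j19.4 Ω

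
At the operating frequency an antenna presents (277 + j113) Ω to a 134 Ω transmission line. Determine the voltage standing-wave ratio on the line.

Γ = (Z_L − Z_0)/(Z_L + Z_0) = (143 + j113)/(411 + j113)
|Γ| = 182/426 = 0.428
VSWR = (1 + |Γ|)/(1 − |Γ|) = 1.43/0.572

VSWR ≈ 2.49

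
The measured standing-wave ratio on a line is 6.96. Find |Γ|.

|Γ| = (S − 1)/(S + 1) = (6.96 − 1)/(6.96 + 1) = 5.96/7.96

|Γ| ≈ 0.749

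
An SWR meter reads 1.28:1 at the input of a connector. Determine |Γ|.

|Γ| ≈ 0.123

|Γ| = (S − 1)/(S + 1) = (1.28 − 1)/(1.28 + 1) = 0.28/2.28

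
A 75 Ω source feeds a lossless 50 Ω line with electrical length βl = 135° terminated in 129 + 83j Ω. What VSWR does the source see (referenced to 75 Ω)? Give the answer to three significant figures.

VSWR ≈ 4.7

tan(βl) = -1
Z_in = Z_0·(Z_L + jZ_0·tanβl)/(Z_0 + jZ_L·tanβl) = 18.8 + j30.6 Ω
Γ_s = (Z_in − Z_s)/(Z_in + Z_s) = (-56.2 + j30.6)/(93.8 + j30.6), |Γ_s| = 0.649
VSWR = (1 + |Γ_s|)/(1 − |Γ_s|)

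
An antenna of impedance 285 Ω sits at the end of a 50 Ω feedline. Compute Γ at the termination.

Γ = 0.701

Γ = (Z_L − Z_0)/(Z_L + Z_0) = (285 − 50)/(285 + 50) = 235/335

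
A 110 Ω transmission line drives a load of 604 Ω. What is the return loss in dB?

Γ = (604 − 110)/(604 + 110) = 0.692
RL = −20·log₁₀|Γ| = −20·log₁₀(0.692)

RL ≈ 3.2 dB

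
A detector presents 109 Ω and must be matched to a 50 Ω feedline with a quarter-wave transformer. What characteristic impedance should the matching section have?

Z_qwt ≈ 73.8 Ω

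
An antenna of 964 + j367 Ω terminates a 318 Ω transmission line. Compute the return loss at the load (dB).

Γ = (646 + j367)/(1282 + j367), |Γ| = 0.557
RL = −20·log₁₀|Γ| = −20·log₁₀(0.557)

RL ≈ 5.08 dB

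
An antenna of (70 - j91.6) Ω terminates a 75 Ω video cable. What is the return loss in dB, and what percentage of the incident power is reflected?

RL ≈ 5.43 dB; 28.6% of incident power reflected

Γ = (-5 − j91.6)/(145 − j91.6), |Γ| = 0.535
RL = −20·log₁₀(0.535) = 5.43 dB
P_refl/P_inc = |Γ|² = 0.286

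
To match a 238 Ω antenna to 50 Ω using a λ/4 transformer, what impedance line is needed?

Z_qwt ≈ 109 Ω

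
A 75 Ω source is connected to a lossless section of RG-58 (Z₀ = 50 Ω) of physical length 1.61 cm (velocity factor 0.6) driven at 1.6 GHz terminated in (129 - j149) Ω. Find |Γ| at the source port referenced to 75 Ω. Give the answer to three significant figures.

λ = v/f = 0.6·c / 1.6 GHz = 0.113 m
βl = 2π·l/λ = 2π × 0.143 = 51.5°
tan(βl) = 1.26
Z_in = Z_0·(Z_L + jZ_0·tanβl)/(Z_0 + jZ_L·tanβl) = 10.1 − j25 Ω
Γ_s = (Z_in − Z_s)/(Z_in + Z_s) = (-64.9 − j25)/(85.1 − j25), |Γ_s| = 0.785

|Γ| ≈ 0.785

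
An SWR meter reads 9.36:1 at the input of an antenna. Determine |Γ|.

|Γ| ≈ 0.807

|Γ| = (S − 1)/(S + 1) = (9.36 − 1)/(9.36 + 1) = 8.36/10.4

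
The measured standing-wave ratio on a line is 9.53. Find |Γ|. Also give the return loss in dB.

|Γ| = (S − 1)/(S + 1) = (9.53 − 1)/(9.53 + 1) = 8.53/10.5
RL = −20·log₁₀|Γ| = −20·log₁₀(0.81)

|Γ| ≈ 0.81; return loss ≈ 1.83 dB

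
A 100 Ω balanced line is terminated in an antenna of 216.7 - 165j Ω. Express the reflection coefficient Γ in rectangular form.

Γ = (Z_L − Z_0)/(Z_L + Z_0) = (116.7 − j165)/(316.7 − j165)

Γ ≈ 0.503 − j0.259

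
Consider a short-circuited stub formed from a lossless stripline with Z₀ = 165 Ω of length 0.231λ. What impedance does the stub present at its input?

Z_in ≈ +j1380 Ω

βl = 2π × 0.231 = 83.2°
tan(βl) = 8.34
For a short-circuited stub, Z_in = jZ_0·tan(βl)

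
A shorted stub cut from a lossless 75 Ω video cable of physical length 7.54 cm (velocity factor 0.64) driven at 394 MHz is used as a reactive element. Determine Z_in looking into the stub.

λ = v/f = 0.64·c / 394 MHz = 0.487 m
βl = 2π·l/λ = 2π × 0.155 = 55.7°
tan(βl) = 1.47
For a shorted stub, Z_in = jZ_0·tan(βl)

Z_in ≈ +j110 Ω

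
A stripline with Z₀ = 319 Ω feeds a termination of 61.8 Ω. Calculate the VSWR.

Γ = (61.8 − 319)/(61.8 + 319) = -0.675
VSWR = (1 + 0.675)/(1 − 0.675)

VSWR ≈ 5.16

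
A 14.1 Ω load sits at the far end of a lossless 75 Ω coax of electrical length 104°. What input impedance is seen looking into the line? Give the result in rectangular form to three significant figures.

Z_in ≈ 154 − j185 Ω

tan(βl) = tan(104°) = -4.01
Z_in = Z_0·(Z_L + jZ_0·tanβl)/(Z_0 + jZ_L·tanβl)
     = 75·(14.1 − j301)/(75 − j56.6)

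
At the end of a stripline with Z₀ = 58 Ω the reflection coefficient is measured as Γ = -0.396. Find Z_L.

Z_L = Z_0·(1 + Γ)/(1 − Γ) = 58·(0.604)/(1.4)

Z_L ≈ 25.1 Ω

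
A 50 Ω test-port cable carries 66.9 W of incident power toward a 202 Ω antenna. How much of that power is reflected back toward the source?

Γ = (202 − 50)/(202 + 50) = 0.603
|Γ|² = 0.364
P_refl = |Γ|²·P_inc = 24.3 W, P_del = (1 − |Γ|²)·P_inc = 42.6 W

P_reflected ≈ 24.3 W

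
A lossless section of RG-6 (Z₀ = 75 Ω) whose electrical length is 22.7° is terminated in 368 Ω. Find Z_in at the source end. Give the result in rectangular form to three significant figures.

tan(βl) = tan(22.7°) = 0.418
Z_in = Z_0·(Z_L + jZ_0·tanβl)/(Z_0 + jZ_L·tanβl)
     = 75·(368 + j31.4)/(75 + j154)

Z_in ≈ 82.9 − j139 Ω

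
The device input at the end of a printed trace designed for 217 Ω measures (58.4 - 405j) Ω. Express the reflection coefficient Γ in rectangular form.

Γ = (Z_L − Z_0)/(Z_L + Z_0) = (-158.6 − j405)/(275.4 − j405)

Γ ≈ 0.502 − j0.733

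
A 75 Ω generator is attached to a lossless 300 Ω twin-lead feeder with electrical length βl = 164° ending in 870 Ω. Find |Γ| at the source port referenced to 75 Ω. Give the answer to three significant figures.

tan(βl) = -0.287
Z_in = Z_0·(Z_L + jZ_0·tanβl)/(Z_0 + jZ_L·tanβl) = 557 + j377 Ω
Γ_s = (Z_in − Z_s)/(Z_in + Z_s) = (482 + j377)/(632 + j377), |Γ_s| = 0.831

|Γ| ≈ 0.831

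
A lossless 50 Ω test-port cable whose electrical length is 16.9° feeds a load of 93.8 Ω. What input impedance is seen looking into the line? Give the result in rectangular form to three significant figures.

Z_in ≈ 77.3 − j28.9 Ω

tan(βl) = tan(16.9°) = 0.304
Z_in = Z_0·(Z_L + jZ_0·tanβl)/(Z_0 + jZ_L·tanβl)
     = 50·(93.8 + j15.2)/(50 + j28.5)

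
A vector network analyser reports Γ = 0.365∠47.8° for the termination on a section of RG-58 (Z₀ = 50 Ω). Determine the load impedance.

Z_L ≈ 67.4 + j42.1 Ω

Z_L = Z_0·(1 + Γ)/(1 − Γ) = 50·(1.25 + j0.27)/(0.755 − j0.27)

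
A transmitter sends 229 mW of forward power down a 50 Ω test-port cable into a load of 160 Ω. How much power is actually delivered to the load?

P_delivered ≈ 166 mW

Γ = (160 − 50)/(160 + 50) = 0.524
|Γ|² = 0.274
P_refl = |Γ|²·P_inc = 62.8 mW, P_del = (1 − |Γ|²)·P_inc = 166 mW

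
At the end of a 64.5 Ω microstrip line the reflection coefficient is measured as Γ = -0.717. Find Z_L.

Z_L ≈ 10.6 Ω

Z_L = Z_0·(1 + Γ)/(1 − Γ) = 64.5·(0.283)/(1.72)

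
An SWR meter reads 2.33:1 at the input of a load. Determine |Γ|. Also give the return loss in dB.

|Γ| ≈ 0.399; return loss ≈ 7.97 dB

|Γ| = (S − 1)/(S + 1) = (2.33 − 1)/(2.33 + 1) = 1.33/3.33
RL = −20·log₁₀|Γ| = −20·log₁₀(0.399)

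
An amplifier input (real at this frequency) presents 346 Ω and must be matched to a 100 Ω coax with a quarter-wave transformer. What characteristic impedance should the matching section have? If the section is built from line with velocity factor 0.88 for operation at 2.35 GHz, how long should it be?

Z_qwt ≈ 186 Ω; length ≈ 2.81 cm

Z_qwt = √(Z_0·R_L) = √(100 × 346) = √34600
λ = 0.88·c/f = 0.112 m, so l = λ/4 = 0.0281 m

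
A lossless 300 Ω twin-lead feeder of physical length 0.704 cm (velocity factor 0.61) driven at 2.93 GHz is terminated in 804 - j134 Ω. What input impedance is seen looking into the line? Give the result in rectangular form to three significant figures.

Z_in ≈ 194 − j233 Ω

λ = v/f = 0.61·c / 2.93 GHz = 0.0625 m
βl = 2π·l/λ = 2π × 0.113 = 40.6°
tan(βl) = tan(40.6°) = 0.856
Z_in = Z_0·(Z_L + jZ_0·tanβl)/(Z_0 + jZ_L·tanβl)
     = 300·(804 + j123)/(415 + j689)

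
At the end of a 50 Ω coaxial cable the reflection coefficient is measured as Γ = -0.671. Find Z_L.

Z_L ≈ 9.84 Ω

Z_L = Z_0·(1 + Γ)/(1 − Γ) = 50·(0.329)/(1.67)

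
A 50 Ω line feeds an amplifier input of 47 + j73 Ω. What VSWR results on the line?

VSWR ≈ 4.02

Γ = (Z_L − Z_0)/(Z_L + Z_0) = (-3 + j73)/(97 + j73)
|Γ| = 73.1/121 = 0.602
VSWR = (1 + |Γ|)/(1 − |Γ|) = 1.6/0.398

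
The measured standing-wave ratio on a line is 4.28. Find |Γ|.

|Γ| ≈ 0.621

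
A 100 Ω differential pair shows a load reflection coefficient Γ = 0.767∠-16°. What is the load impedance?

Z_L = Z_0·(1 + Γ)/(1 − Γ) = 100·(1.74 − j0.211)/(0.263 + j0.211)

Z_L ≈ 362 − j372 Ω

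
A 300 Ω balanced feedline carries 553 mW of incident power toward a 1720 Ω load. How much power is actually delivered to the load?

Γ = (1720 − 300)/(1720 + 300) = 0.703
|Γ|² = 0.494
P_refl = |Γ|²·P_inc = 273 mW, P_del = (1 − |Γ|²)·P_inc = 280 mW

P_delivered ≈ 280 mW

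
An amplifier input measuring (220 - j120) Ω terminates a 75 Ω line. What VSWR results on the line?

VSWR ≈ 3.89

Γ = (Z_L − Z_0)/(Z_L + Z_0) = (145 − j120)/(295 − j120)
|Γ| = 188/318 = 0.591
VSWR = (1 + |Γ|)/(1 − |Γ|) = 1.59/0.409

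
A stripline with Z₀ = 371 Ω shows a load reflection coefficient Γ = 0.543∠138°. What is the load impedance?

Z_L = Z_0·(1 + Γ)/(1 − Γ) = 371·(0.596 + j0.363)/(1.4 − j0.363)

Z_L ≈ 124 + j128 Ω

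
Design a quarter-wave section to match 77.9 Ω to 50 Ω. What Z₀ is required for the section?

Z_qwt ≈ 62.4 Ω

Z_qwt = √(Z_0·R_L) = √(50 × 77.9) = √3895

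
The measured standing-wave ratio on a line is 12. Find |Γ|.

|Γ| ≈ 0.846

|Γ| = (S − 1)/(S + 1) = (12 − 1)/(12 + 1) = 11/13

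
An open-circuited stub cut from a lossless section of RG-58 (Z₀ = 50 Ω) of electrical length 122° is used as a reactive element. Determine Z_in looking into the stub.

Z_in ≈ +j31.2 Ω

tan(βl) = -1.6
For an open-circuited stub, Z_in = −jZ_0·cot(βl) = −jZ_0/tan(βl)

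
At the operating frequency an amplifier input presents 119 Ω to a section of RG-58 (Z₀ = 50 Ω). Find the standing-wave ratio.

For a purely resistive load, VSWR = R_L/Z_0 or Z_0/R_L (whichever > 1) = 119/50

VSWR ≈ 2.38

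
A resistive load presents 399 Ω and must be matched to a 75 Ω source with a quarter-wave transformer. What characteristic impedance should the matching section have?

Z_qwt ≈ 173 Ω

Z_qwt = √(Z_0·R_L) = √(75 × 399) = √29920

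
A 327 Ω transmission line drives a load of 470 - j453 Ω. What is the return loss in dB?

RL ≈ 5.71 dB

Γ = (143 − j453)/(797 − j453), |Γ| = 0.518
RL = −20·log₁₀|Γ| = −20·log₁₀(0.518)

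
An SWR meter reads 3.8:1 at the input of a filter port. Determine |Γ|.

|Γ| ≈ 0.583

|Γ| = (S − 1)/(S + 1) = (3.8 − 1)/(3.8 + 1) = 2.8/4.8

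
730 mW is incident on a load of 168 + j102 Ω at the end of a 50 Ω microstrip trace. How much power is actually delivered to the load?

P_delivered ≈ 423 mW

|Γ| = |(118 + j102)/(218 + j102)| = 0.648
|Γ|² = 0.42
P_refl = |Γ|²·P_inc = 307 mW, P_del = (1 − |Γ|²)·P_inc = 423 mW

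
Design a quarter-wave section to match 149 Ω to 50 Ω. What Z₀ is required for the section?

Z_qwt = √(Z_0·R_L) = √(50 × 149) = √7450

Z_qwt ≈ 86.3 Ω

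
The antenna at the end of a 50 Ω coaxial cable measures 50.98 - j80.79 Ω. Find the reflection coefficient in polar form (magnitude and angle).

Γ ≈ 0.625 ∠ -50.6°

Γ = (Z_L − Z_0)/(Z_L + Z_0) = (0.98 − j80.79)/(101 − j80.79)
|Γ| = 80.8/129 = 0.625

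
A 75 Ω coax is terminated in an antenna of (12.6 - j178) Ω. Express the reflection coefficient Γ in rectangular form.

Γ = (Z_L − Z_0)/(Z_L + Z_0) = (-62.4 − j178)/(87.6 − j178)

Γ ≈ 0.666 − j0.678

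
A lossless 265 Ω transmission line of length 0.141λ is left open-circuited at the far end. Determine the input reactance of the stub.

βl = 2π × 0.141 = 50.8°
tan(βl) = 1.22
For an open-circuited stub, Z_in = −jZ_0·cot(βl) = −jZ_0/tan(βl)

X_in ≈ -216 Ω (capacitive)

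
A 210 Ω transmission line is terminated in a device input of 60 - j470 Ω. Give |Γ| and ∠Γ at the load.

Γ = (Z_L − Z_0)/(Z_L + Z_0) = (-150 − j470)/(270 − j470)
|Γ| = 493/542 = 0.91

Γ ≈ 0.91 ∠ -47.6°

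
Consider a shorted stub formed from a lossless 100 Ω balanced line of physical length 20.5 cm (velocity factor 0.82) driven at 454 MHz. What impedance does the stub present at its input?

Z_in ≈ −j95.9 Ω

λ = v/f = 0.82·c / 454 MHz = 0.542 m
βl = 2π·l/λ = 2π × 0.378 = 136°
tan(βl) = -0.959
For a shorted stub, Z_in = jZ_0·tan(βl)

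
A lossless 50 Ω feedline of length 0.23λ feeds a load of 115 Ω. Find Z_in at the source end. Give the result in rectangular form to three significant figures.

βl = 2π × 0.23 = 82.8°
tan(βl) = tan(82.8°) = 7.92
Z_in = Z_0·(Z_L + jZ_0·tanβl)/(Z_0 + jZ_L·tanβl)
     = 50·(115 + j396)/(50 + j910)

Z_in ≈ 22 − j5.11 Ω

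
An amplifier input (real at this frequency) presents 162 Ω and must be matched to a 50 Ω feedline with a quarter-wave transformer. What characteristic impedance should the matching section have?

Z_qwt = √(Z_0·R_L) = √(50 × 162) = √8100

Z_qwt ≈ 90 Ω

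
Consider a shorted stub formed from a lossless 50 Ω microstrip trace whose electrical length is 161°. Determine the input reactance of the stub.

tan(βl) = -0.344
For a shorted stub, Z_in = jZ_0·tan(βl)

X_in ≈ -17.2 Ω (capacitive)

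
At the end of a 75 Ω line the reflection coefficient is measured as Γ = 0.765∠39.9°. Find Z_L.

Z_L ≈ 75.6 + j179 Ω

Z_L = Z_0·(1 + Γ)/(1 − Γ) = 75·(1.59 + j0.491)/(0.413 − j0.491)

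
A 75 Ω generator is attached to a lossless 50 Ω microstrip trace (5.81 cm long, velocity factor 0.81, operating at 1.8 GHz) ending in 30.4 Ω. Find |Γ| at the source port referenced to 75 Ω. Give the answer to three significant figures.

|Γ| ≈ 0.39

λ = v/f = 0.81·c / 1.8 GHz = 0.135 m
βl = 2π·l/λ = 2π × 0.43 = 155°
tan(βl) = -0.468
Z_in = Z_0·(Z_L + jZ_0·tanβl)/(Z_0 + jZ_L·tanβl) = 34.3 − j13.6 Ω
Γ_s = (Z_in − Z_s)/(Z_in + Z_s) = (-40.7 − j13.6)/(109 − j13.6), |Γ_s| = 0.39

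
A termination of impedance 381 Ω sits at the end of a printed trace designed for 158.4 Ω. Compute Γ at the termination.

Γ = (Z_L − Z_0)/(Z_L + Z_0) = (381 − 158.4)/(381 + 158.4) = 222.6/539.4

Γ = 0.413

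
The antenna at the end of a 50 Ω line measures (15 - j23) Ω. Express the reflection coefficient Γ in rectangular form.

Γ ≈ -0.367 − j0.484

Γ = (Z_L − Z_0)/(Z_L + Z_0) = (-35 − j23)/(65 − j23)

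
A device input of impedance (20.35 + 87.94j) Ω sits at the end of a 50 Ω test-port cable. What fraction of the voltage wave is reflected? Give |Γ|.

|Γ| ≈ 0.824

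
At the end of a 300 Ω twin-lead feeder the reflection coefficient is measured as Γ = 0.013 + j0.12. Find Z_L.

Z_L ≈ 299 + j72.8 Ω

Z_L = Z_0·(1 + Γ)/(1 − Γ) = 300·(1.01 + j0.12)/(0.987 − j0.12)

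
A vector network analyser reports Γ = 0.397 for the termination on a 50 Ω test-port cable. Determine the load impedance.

Z_L ≈ 116 Ω

Z_L = Z_0·(1 + Γ)/(1 − Γ) = 50·(1.4)/(0.603)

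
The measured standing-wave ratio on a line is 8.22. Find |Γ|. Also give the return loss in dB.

|Γ| ≈ 0.783; return loss ≈ 2.12 dB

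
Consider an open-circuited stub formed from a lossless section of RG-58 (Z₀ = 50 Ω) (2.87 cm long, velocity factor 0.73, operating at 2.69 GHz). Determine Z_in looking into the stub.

Z_in ≈ +j37.6 Ω

λ = v/f = 0.73·c / 2.69 GHz = 0.0814 m
βl = 2π·l/λ = 2π × 0.353 = 127°
tan(βl) = -1.33
For an open-circuited stub, Z_in = −jZ_0·cot(βl) = −jZ_0/tan(βl)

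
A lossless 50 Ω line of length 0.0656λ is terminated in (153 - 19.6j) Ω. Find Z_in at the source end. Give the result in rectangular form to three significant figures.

βl = 2π × 0.0656 = 23.6°
tan(βl) = tan(23.6°) = 0.437
Z_in = Z_0·(Z_L + jZ_0·tanβl)/(Z_0 + jZ_L·tanβl)
     = 50·(153 + j2.26)/(58.6 + j66.9)

Z_in ≈ 57.6 − j63.9 Ω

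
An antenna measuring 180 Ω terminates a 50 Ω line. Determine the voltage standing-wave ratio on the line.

VSWR ≈ 3.6

Γ = (180 − 50)/(180 + 50) = 0.565
VSWR = (1 + 0.565)/(1 − 0.565)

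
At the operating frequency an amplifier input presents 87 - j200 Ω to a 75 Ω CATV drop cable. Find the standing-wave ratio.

VSWR ≈ 8.03

Γ = (Z_L − Z_0)/(Z_L + Z_0) = (12 − j200)/(162 − j200)
|Γ| = 200/257 = 0.778
VSWR = (1 + |Γ|)/(1 − |Γ|) = 1.78/0.222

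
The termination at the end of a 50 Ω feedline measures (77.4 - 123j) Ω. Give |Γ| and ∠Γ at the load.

Γ ≈ 0.712 ∠ -33.4°

Γ = (Z_L − Z_0)/(Z_L + Z_0) = (27.4 − j123)/(127.4 − j123)
|Γ| = 126/177 = 0.712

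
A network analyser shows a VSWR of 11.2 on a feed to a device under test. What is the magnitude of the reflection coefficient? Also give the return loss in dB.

|Γ| ≈ 0.836; return loss ≈ 1.56 dB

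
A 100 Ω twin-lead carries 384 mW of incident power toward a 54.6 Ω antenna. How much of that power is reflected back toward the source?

Γ = (54.6 − 100)/(54.6 + 100) = -0.294
|Γ|² = 0.0862
P_refl = |Γ|²·P_inc = 33.1 mW, P_del = (1 − |Γ|²)·P_inc = 351 mW

P_reflected ≈ 33.1 mW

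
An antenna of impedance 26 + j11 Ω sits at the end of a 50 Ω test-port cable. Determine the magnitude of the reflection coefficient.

|Γ| ≈ 0.344

Γ = (Z_L − Z_0)/(Z_L + Z_0) = (-24 + j11)/(76 + j11)
|Γ| = 26.4/76.8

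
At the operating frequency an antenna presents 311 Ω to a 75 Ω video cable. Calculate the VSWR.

For a purely resistive load, VSWR = R_L/Z_0 or Z_0/R_L (whichever > 1) = 311/75

VSWR ≈ 4.15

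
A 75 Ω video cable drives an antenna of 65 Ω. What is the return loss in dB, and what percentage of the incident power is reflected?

RL ≈ 22.9 dB; 0.51% of incident power reflected

Γ = (65 − 75)/(65 + 75) = -0.0714
RL = −20·log₁₀(0.0714) = 22.9 dB
P_refl/P_inc = |Γ|² = 0.0051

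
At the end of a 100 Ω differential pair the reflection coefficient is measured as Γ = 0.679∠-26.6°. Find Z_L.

Z_L = Z_0·(1 + Γ)/(1 − Γ) = 100·(1.61 − j0.304)/(0.393 + j0.304)

Z_L ≈ 218 − j246 Ω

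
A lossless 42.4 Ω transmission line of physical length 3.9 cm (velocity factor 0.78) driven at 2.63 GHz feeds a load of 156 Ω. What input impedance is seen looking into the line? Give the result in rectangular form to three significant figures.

λ = v/f = 0.78·c / 2.63 GHz = 0.089 m
βl = 2π·l/λ = 2π × 0.438 = 158°
tan(βl) = tan(158°) = -0.408
Z_in = Z_0·(Z_L + jZ_0·tanβl)/(Z_0 + jZ_L·tanβl)
     = 42.4·(156 − j17.3)/(42.4 − j63.7)

Z_in ≈ 55.9 + j66.7 Ω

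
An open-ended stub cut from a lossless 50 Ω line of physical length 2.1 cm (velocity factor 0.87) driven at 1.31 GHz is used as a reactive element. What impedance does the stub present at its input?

λ = v/f = 0.87·c / 1.31 GHz = 0.199 m
βl = 2π·l/λ = 2π × 0.105 = 37.9°
tan(βl) = 0.78
For an open-ended stub, Z_in = −jZ_0·cot(βl) = −jZ_0/tan(βl)

Z_in ≈ −j64.1 Ω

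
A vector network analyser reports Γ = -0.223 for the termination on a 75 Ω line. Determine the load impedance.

Z_L ≈ 47.6 Ω

Z_L = Z_0·(1 + Γ)/(1 − Γ) = 75·(0.777)/(1.22)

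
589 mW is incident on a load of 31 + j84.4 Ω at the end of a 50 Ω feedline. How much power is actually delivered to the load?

|Γ| = |(-19 + j84.4)/(81 + j84.4)| = 0.74
|Γ|² = 0.547
P_refl = |Γ|²·P_inc = 322 mW, P_del = (1 − |Γ|²)·P_inc = 267 mW

P_delivered ≈ 267 mW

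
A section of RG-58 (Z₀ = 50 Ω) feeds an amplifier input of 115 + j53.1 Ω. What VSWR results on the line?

VSWR ≈ 2.88

Γ = (Z_L − Z_0)/(Z_L + Z_0) = (65 + j53.1)/(165 + j53.1)
|Γ| = 83.9/173 = 0.484
VSWR = (1 + |Γ|)/(1 − |Γ|) = 1.48/0.516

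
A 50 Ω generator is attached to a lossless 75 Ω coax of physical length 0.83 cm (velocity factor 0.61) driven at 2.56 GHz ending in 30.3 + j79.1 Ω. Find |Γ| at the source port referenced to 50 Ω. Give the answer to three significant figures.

|Γ| ≈ 0.782

λ = v/f = 0.61·c / 2.56 GHz = 0.0715 m
βl = 2π·l/λ = 2π × 0.116 = 41.8°
tan(βl) = 0.894
Z_in = Z_0·(Z_L + jZ_0·tanβl)/(Z_0 + jZ_L·tanβl) = 408 − j19.5 Ω
Γ_s = (Z_in − Z_s)/(Z_in + Z_s) = (358 − j19.5)/(458 − j19.5), |Γ_s| = 0.782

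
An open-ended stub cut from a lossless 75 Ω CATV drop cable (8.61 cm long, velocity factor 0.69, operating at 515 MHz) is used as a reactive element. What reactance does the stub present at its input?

λ = v/f = 0.69·c / 515 MHz = 0.402 m
βl = 2π·l/λ = 2π × 0.214 = 77.1°
tan(βl) = 4.37
For an open-ended stub, Z_in = −jZ_0·cot(βl) = −jZ_0/tan(βl)

X_in ≈ -17.2 Ω (capacitive)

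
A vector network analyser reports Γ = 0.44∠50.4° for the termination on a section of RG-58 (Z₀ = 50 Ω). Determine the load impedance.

Z_L ≈ 63.7 + j53.6 Ω

Z_L = Z_0·(1 + Γ)/(1 − Γ) = 50·(1.28 + j0.339)/(0.72 − j0.339)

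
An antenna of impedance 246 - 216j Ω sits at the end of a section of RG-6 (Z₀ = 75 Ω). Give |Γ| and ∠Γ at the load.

Γ ≈ 0.712 ∠ -17.7°

Γ = (Z_L − Z_0)/(Z_L + Z_0) = (171 − j216)/(321 − j216)
|Γ| = 275/387 = 0.712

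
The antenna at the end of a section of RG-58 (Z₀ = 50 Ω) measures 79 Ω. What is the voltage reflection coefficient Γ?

Γ = (Z_L − Z_0)/(Z_L + Z_0) = (79 − 50)/(79 + 50) = 29/129

Γ = 0.225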